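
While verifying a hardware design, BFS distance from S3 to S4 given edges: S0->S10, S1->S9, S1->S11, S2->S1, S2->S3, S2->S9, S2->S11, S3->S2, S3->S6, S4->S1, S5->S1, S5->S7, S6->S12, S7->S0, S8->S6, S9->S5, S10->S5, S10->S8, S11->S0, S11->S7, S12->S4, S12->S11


BFS layer-by-layer from S3:
  dist 0: {S3}
  dist 1: {S2, S6}
  dist 2: {S1, S9, S11, S12}
  dist 3: {S0, S4, S5, S7}
  -> S4 reached at distance 3
Shortest path length = 3

3


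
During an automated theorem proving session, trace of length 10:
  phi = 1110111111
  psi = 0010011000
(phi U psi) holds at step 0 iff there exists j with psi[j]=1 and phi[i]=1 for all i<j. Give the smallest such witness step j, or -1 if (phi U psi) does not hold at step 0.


(phi U psi) at 0: need smallest j with psi[j]=1 and phi[i]=1 for all i in [0,j).
Scan from step 0:
  step 0: phi=1, psi=0 -> continue
  step 1: phi=1, psi=0 -> continue
  step 2: psi=1 and phi held for [0,2) -> witness found
Witness step = 2

2


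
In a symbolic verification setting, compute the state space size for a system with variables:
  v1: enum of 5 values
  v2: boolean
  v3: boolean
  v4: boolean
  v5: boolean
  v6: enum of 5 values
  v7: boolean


State space = product of domain sizes of all variables.
Domain sizes:
  v1 (enum of 5 values): 5
  v2 (boolean): 2
  v3 (boolean): 2
  v4 (boolean): 2
  v5 (boolean): 2
  v6 (enum of 5 values): 5
  v7 (boolean): 2
Product = 5 * 2 * 2 * 2 * 2 * 5 * 2 = 800

800


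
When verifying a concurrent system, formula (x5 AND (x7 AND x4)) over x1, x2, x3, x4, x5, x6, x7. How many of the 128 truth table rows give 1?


Formula: (x5 AND (x7 AND x4)) over 7 vars (128 rows)
Evaluate each row (x1, x2, x3, x4, x5, x6, x7 as bits, MSB first):
  row 0 [0000000]: (0 AND (0 AND 0)) -> 0
  row 1 [0000001]: (0 AND (1 AND 0)) -> 0
  row 2 [0000010]: (0 AND (0 AND 0)) -> 0
  row 3 [0000011]: (0 AND (1 AND 0)) -> 0
  row 4 [0000100]: (1 AND (0 AND 0)) -> 0
  (every remaining row is evaluated the same way; all 128 results are listed next)
Full result column, 8 rows per line (x1,x2,x3,x4 fixed per line; x5,x6,x7 runs 000..111 left to right):
  rows 0-7 [x1,x2,x3,x4=0000]: 00000000  (ones: 0)
  rows 8-15 [x1,x2,x3,x4=0001]: 00000101  (ones: 2)
  rows 16-23 [x1,x2,x3,x4=0010]: 00000000  (ones: 0)
  rows 24-31 [x1,x2,x3,x4=0011]: 00000101  (ones: 2)
  rows 32-39 [x1,x2,x3,x4=0100]: 00000000  (ones: 0)
  rows 40-47 [x1,x2,x3,x4=0101]: 00000101  (ones: 2)
  rows 48-55 [x1,x2,x3,x4=0110]: 00000000  (ones: 0)
  rows 56-63 [x1,x2,x3,x4=0111]: 00000101  (ones: 2)
  rows 64-71 [x1,x2,x3,x4=1000]: 00000000  (ones: 0)
  rows 72-79 [x1,x2,x3,x4=1001]: 00000101  (ones: 2)
  rows 80-87 [x1,x2,x3,x4=1010]: 00000000  (ones: 0)
  rows 88-95 [x1,x2,x3,x4=1011]: 00000101  (ones: 2)
  rows 96-103 [x1,x2,x3,x4=1100]: 00000000  (ones: 0)
  rows 104-111 [x1,x2,x3,x4=1101]: 00000101  (ones: 2)
  rows 112-119 [x1,x2,x3,x4=1110]: 00000000  (ones: 0)
  rows 120-127 [x1,x2,x3,x4=1111]: 00000101  (ones: 2)
Count of 1-rows = 0+2+0+2+0+2+0+2+0+2+0+2+0+2+0+2 = 16

16


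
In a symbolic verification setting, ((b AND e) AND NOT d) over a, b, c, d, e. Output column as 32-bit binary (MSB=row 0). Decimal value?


Formula: ((b AND e) AND NOT d) over a, b, c, d, e (32 rows)
Evaluate each row (bits = a,b,c,d,e, MSB first):
  row 0 [00000]: ((0 AND 0) AND NOT 0) -> 0
  row 1 [00001]: ((0 AND 1) AND NOT 0) -> 0
  row 2 [00010]: ((0 AND 0) AND NOT 1) -> 0
  row 3 [00011]: ((0 AND 1) AND NOT 1) -> 0
  row 4 [00100]: ((0 AND 0) AND NOT 0) -> 0
  row 5 [00101]: ((0 AND 1) AND NOT 0) -> 0
  row 6 [00110]: ((0 AND 0) AND NOT 1) -> 0
  row 7 [00111]: ((0 AND 1) AND NOT 1) -> 0
  row 8 [01000]: ((1 AND 0) AND NOT 0) -> 0
  row 9 [01001]: ((1 AND 1) AND NOT 0) -> 1
  row 10 [01010]: ((1 AND 0) AND NOT 1) -> 0
  row 11 [01011]: ((1 AND 1) AND NOT 1) -> 0
  row 12 [01100]: ((1 AND 0) AND NOT 0) -> 0
  row 13 [01101]: ((1 AND 1) AND NOT 0) -> 1
  row 14 [01110]: ((1 AND 0) AND NOT 1) -> 0
  row 15 [01111]: ((1 AND 1) AND NOT 1) -> 0
  row 16 [10000]: ((0 AND 0) AND NOT 0) -> 0
  row 17 [10001]: ((0 AND 1) AND NOT 0) -> 0
  row 18 [10010]: ((0 AND 0) AND NOT 1) -> 0
  row 19 [10011]: ((0 AND 1) AND NOT 1) -> 0
  row 20 [10100]: ((0 AND 0) AND NOT 0) -> 0
  row 21 [10101]: ((0 AND 1) AND NOT 0) -> 0
  row 22 [10110]: ((0 AND 0) AND NOT 1) -> 0
  row 23 [10111]: ((0 AND 1) AND NOT 1) -> 0
  row 24 [11000]: ((1 AND 0) AND NOT 0) -> 0
  row 25 [11001]: ((1 AND 1) AND NOT 0) -> 1
  row 26 [11010]: ((1 AND 0) AND NOT 1) -> 0
  row 27 [11011]: ((1 AND 1) AND NOT 1) -> 0
  row 28 [11100]: ((1 AND 0) AND NOT 0) -> 0
  row 29 [11101]: ((1 AND 1) AND NOT 0) -> 1
  row 30 [11110]: ((1 AND 0) AND NOT 1) -> 0
  row 31 [11111]: ((1 AND 1) AND NOT 1) -> 0
Full result column, 4 rows per line (a,b,c fixed per line; d,e runs 00..11 left to right):
  rows 0-3 [a,b,c=000]: 0000  = hex 0
  rows 4-7 [a,b,c=001]: 0000  = hex 0
  rows 8-11 [a,b,c=010]: 0100  = hex 4
  rows 12-15 [a,b,c=011]: 0100  = hex 4
  rows 16-19 [a,b,c=100]: 0000  = hex 0
  rows 20-23 [a,b,c=101]: 0000  = hex 0
  rows 24-27 [a,b,c=110]: 0100  = hex 4
  rows 28-31 [a,b,c=111]: 0100  = hex 4
Output column (row 0 .. row 31) = 00000000010001000000000001000100
Output column grouped in 4s = 0000 0000 0100 0100 0000 0000 0100 0100 = 0x00440044
Convert to decimal digit by digit (value = value*16 + digit):
  0 -> 0
  0*16 + 0 = 0
  0*16 + 4 = 4
  4*16 + 4 = 68
  68*16 + 0 = 1088
  1088*16 + 0 = 17408
  17408*16 + 4 = 278532
  278532*16 + 4 = 4456516
Decimal = 4456516

4456516


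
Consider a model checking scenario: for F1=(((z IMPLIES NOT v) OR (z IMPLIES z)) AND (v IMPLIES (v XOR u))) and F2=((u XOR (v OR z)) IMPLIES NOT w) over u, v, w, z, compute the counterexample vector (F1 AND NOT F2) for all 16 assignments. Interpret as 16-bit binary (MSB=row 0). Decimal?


F1 = (((z IMPLIES NOT v) OR (z IMPLIES z)) AND (v IMPLIES (v XOR u)))
F2 = ((u XOR (v OR z)) IMPLIES NOT w)
Counterexample to F1=>F2 is where F1=1 and F2=0.
Evaluate each row (bits = u,v,w,z, MSB first):
  row 0 [0000]: F1=1 F2=1 -> F1&~F2 -> 0
  row 1 [0001]: F1=1 F2=1 -> F1&~F2 -> 0
  row 2 [0010]: F1=1 F2=1 -> F1&~F2 -> 0
  row 3 [0011]: F1=1 F2=0 -> F1&~F2 -> 1
  row 4 [0100]: F1=1 F2=1 -> F1&~F2 -> 0
  row 5 [0101]: F1=1 F2=1 -> F1&~F2 -> 0
  row 6 [0110]: F1=1 F2=0 -> F1&~F2 -> 1
  row 7 [0111]: F1=1 F2=0 -> F1&~F2 -> 1
  row 8 [1000]: F1=1 F2=1 -> F1&~F2 -> 0
  row 9 [1001]: F1=1 F2=1 -> F1&~F2 -> 0
  row 10 [1010]: F1=1 F2=0 -> F1&~F2 -> 1
  row 11 [1011]: F1=1 F2=1 -> F1&~F2 -> 0
  row 12 [1100]: F1=0 F2=1 -> F1&~F2 -> 0
  row 13 [1101]: F1=0 F2=1 -> F1&~F2 -> 0
  row 14 [1110]: F1=0 F2=1 -> F1&~F2 -> 0
  row 15 [1111]: F1=0 F2=1 -> F1&~F2 -> 0
Full result column, 4 rows per line (u,v fixed per line; w,z runs 00..11 left to right):
  rows 0-3 [u,v=00]: 0001  = hex 1
  rows 4-7 [u,v=01]: 0011  = hex 3
  rows 8-11 [u,v=10]: 0010  = hex 2
  rows 12-15 [u,v=11]: 0000  = hex 0
Counterexample vector (row 0 .. row 15) = 0001001100100000
Output column grouped in 4s = 0001 0011 0010 0000 = 0x1320
Convert to decimal digit by digit (value = value*16 + digit):
  1 -> 1
  1*16 + 3 = 19
  19*16 + 2 = 306
  306*16 + 0 = 4896
Decimal = 4896

4896


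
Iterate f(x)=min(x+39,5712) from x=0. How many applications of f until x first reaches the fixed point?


Step 1: x=0, cap=5712, increment=39
Step 2: x grows by 39 each step until capped at 5712; fixed point is x=5712
Step 3: iterations = ceil(5712/39) = 147

147


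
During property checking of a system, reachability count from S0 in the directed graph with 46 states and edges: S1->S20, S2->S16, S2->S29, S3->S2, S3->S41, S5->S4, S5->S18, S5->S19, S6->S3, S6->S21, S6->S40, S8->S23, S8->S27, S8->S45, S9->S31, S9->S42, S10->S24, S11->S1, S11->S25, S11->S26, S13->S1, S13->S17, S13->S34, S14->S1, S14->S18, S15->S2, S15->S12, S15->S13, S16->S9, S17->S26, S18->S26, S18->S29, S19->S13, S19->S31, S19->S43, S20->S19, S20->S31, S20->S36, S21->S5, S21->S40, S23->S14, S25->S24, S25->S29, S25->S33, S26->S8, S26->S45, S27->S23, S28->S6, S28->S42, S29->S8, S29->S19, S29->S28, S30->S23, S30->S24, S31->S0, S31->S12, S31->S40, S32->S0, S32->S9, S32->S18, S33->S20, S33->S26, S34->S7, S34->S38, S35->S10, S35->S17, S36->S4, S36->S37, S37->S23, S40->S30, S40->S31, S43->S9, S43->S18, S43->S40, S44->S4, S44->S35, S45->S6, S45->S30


BFS from S0:
  layer 0: {S0}
Reachable set: {S0}
Count = 1

1


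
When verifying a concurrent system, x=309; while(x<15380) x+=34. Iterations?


Step 1: x goes from 309 toward 15380 by 34; the body runs while x<15380, so iterations = ceil((bound-start)/step)
Step 2: Distance=15071
Step 3: ceil(15071/34)=444

444


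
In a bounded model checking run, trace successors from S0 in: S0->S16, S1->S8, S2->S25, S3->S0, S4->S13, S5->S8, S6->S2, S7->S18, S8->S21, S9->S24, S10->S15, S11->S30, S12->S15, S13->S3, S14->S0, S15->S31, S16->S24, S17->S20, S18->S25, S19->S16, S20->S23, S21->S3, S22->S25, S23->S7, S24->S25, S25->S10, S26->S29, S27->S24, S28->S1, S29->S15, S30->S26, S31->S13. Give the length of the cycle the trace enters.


Trace from S0 until a state repeats:
  S0 -> S16 -> S24 -> S25 -> S10 -> S15 -> S31 -> S13 -> S3 -> S0
S0 first seen at step 0, revisited at step 9.
Cycle length = 9 - 0 = 9

9


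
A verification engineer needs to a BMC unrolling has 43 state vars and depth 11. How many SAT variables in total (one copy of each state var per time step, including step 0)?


BMC unrolls to depth k, creating one copy of each state var for steps 0..k.
Step count = 11 + 1 = 12 (steps 0 through 11)
Vars per step = 43
Total = 43 * 12 = 516

516


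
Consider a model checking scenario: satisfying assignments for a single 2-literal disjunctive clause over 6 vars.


Step 1: Total=2^6=64
Step 2: Unsat when all 2 false: 2^4=16
Step 3: Sat=64-16=48

48


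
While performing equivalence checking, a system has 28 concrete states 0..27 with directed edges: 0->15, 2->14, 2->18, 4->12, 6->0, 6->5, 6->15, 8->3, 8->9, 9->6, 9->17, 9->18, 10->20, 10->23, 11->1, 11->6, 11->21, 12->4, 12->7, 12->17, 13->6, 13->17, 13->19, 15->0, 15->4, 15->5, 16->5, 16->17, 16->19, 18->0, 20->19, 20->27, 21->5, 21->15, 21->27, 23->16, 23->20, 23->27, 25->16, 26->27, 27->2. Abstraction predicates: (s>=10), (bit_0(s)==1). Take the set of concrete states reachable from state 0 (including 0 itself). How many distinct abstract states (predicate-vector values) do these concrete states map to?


BFS from 0:
Concrete reachable: {0, 4, 5, 7, 12, 15, 17}
Abstract via predicates (s>=10), (bit_0(s)==1):
  (0,0) <- {0, 4}
  (0,1) <- {5, 7}
  (1,0) <- {12}
  (1,1) <- {15, 17}
Distinct abstract states = 4

4


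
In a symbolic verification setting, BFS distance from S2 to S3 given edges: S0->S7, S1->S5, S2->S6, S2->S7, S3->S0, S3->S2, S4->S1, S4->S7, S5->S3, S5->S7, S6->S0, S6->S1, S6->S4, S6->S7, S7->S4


BFS layer-by-layer from S2:
  dist 0: {S2}
  dist 1: {S6, S7}
  dist 2: {S0, S1, S4}
  dist 3: {S5}
  dist 4: {S3}
  -> S3 reached at distance 4
Shortest path length = 4

4


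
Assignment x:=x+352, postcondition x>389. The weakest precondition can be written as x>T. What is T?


Formula: wp(x:=E, P) = P[E/x] (substitute E for x in postcondition)
Step 1: Postcondition: x>389
Step 2: Substitute x+352 for x: x+352>389
Step 3: Solve for x: x > 389-352 = 37

37


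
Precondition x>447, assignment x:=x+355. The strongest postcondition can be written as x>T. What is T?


Formula: sp(P, x:=E) = exists old_x. (x = E[old_x/x]) AND P[old_x/x] (old_x is the value of x before the assignment; eliminate old_x by solving x = E[old_x/x] for old_x)
Step 1: Precondition P: x>447, i.e. old_x > 447
Step 2: Assignment gives x = old_x + 355, so old_x = x - 355
Step 3: Substitute into P: x - 355 > 447
Step 4: Simplify: x > 447+355 = 802

802


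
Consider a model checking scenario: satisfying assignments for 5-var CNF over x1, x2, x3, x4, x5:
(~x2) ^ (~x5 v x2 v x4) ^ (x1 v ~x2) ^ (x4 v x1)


CNF with 4 clauses over 5 vars (32 assignments).
An assignment satisfies CNF iff every clause has >=1 true literal.
Check each row (bits = x1,x2,x3,x4,x5; clause T/F shown):
  row 0 [00000]: clauses=TTTF -> 0
  row 1 [00001]: clauses=TFTF -> 0
  row 2 [00010]: clauses=TTTT -> 1
  row 3 [00011]: clauses=TTTT -> 1
  row 4 [00100]: clauses=TTTF -> 0
  row 5 [00101]: clauses=TFTF -> 0
  row 6 [00110]: clauses=TTTT -> 1
  row 7 [00111]: clauses=TTTT -> 1
  row 8 [01000]: clauses=FTFF -> 0
  row 9 [01001]: clauses=FTFF -> 0
  row 10 [01010]: clauses=FTFT -> 0
  row 11 [01011]: clauses=FTFT -> 0
  row 12 [01100]: clauses=FTFF -> 0
  row 13 [01101]: clauses=FTFF -> 0
  row 14 [01110]: clauses=FTFT -> 0
  row 15 [01111]: clauses=FTFT -> 0
  row 16 [10000]: clauses=TTTT -> 1
  row 17 [10001]: clauses=TFTT -> 0
  row 18 [10010]: clauses=TTTT -> 1
  row 19 [10011]: clauses=TTTT -> 1
  row 20 [10100]: clauses=TTTT -> 1
  row 21 [10101]: clauses=TFTT -> 0
  row 22 [10110]: clauses=TTTT -> 1
  row 23 [10111]: clauses=TTTT -> 1
  row 24 [11000]: clauses=FTTT -> 0
  row 25 [11001]: clauses=FTTT -> 0
  row 26 [11010]: clauses=FTTT -> 0
  row 27 [11011]: clauses=FTTT -> 0
  row 28 [11100]: clauses=FTTT -> 0
  row 29 [11101]: clauses=FTTT -> 0
  row 30 [11110]: clauses=FTTT -> 0
  row 31 [11111]: clauses=FTTT -> 0
Full result column, 8 rows per line (x1,x2 fixed per line; x3,x4,x5 runs 000..111 left to right):
  rows 0-7 [x1,x2=00]: 00110011  (ones: 4)
  rows 8-15 [x1,x2=01]: 00000000  (ones: 0)
  rows 16-23 [x1,x2=10]: 10111011  (ones: 6)
  rows 24-31 [x1,x2=11]: 00000000  (ones: 0)
Satisfying assignments = 4+0+6+0 = 10

10


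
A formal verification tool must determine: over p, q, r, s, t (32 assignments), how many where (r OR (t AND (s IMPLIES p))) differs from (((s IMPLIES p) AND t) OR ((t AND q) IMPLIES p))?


F1 = (r OR (t AND (s IMPLIES p)))
F2 = (((s IMPLIES p) AND t) OR ((t AND q) IMPLIES p))
Evaluate both on each of 32 rows (bits = p,q,r,s,t):
  row 0 [00000]: F1=0 F2=1 (differ) -> 1
  row 1 [00001]: F1=1 F2=1 -> 0
  row 2 [00010]: F1=0 F2=1 (differ) -> 1
  row 3 [00011]: F1=0 F2=1 (differ) -> 1
  row 4 [00100]: F1=1 F2=1 -> 0
  row 5 [00101]: F1=1 F2=1 -> 0
  row 6 [00110]: F1=1 F2=1 -> 0
  row 7 [00111]: F1=1 F2=1 -> 0
  row 8 [01000]: F1=0 F2=1 (differ) -> 1
  row 9 [01001]: F1=1 F2=1 -> 0
  row 10 [01010]: F1=0 F2=1 (differ) -> 1
  row 11 [01011]: F1=0 F2=0 -> 0
  row 12 [01100]: F1=1 F2=1 -> 0
  row 13 [01101]: F1=1 F2=1 -> 0
  row 14 [01110]: F1=1 F2=1 -> 0
  row 15 [01111]: F1=1 F2=0 (differ) -> 1
  row 16 [10000]: F1=0 F2=1 (differ) -> 1
  row 17 [10001]: F1=1 F2=1 -> 0
  row 18 [10010]: F1=0 F2=1 (differ) -> 1
  row 19 [10011]: F1=1 F2=1 -> 0
  row 20 [10100]: F1=1 F2=1 -> 0
  row 21 [10101]: F1=1 F2=1 -> 0
  row 22 [10110]: F1=1 F2=1 -> 0
  row 23 [10111]: F1=1 F2=1 -> 0
  row 24 [11000]: F1=0 F2=1 (differ) -> 1
  row 25 [11001]: F1=1 F2=1 -> 0
  row 26 [11010]: F1=0 F2=1 (differ) -> 1
  row 27 [11011]: F1=1 F2=1 -> 0
  row 28 [11100]: F1=1 F2=1 -> 0
  row 29 [11101]: F1=1 F2=1 -> 0
  row 30 [11110]: F1=1 F2=1 -> 0
  row 31 [11111]: F1=1 F2=1 -> 0
Full result column, 8 rows per line (p,q fixed per line; r,s,t runs 000..111 left to right):
  rows 0-7 [p,q=00]: 10110000  (ones: 3)
  rows 8-15 [p,q=01]: 10100001  (ones: 3)
  rows 16-23 [p,q=10]: 10100000  (ones: 2)
  rows 24-31 [p,q=11]: 10100000  (ones: 2)
Disagreements = 3+3+2+2 = 10

10


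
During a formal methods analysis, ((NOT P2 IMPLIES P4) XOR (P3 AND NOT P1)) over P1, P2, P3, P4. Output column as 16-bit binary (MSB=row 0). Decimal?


Formula: ((NOT P2 IMPLIES P4) XOR (P3 AND NOT P1)) over P1, P2, P3, P4 (16 rows)
Evaluate each row (bits = P1,P2,P3,P4, MSB first):
  row 0 [0000]: ((NOT 0 IMPLIES 0) XOR (0 AND NOT 0)) -> 0
  row 1 [0001]: ((NOT 0 IMPLIES 1) XOR (0 AND NOT 0)) -> 1
  row 2 [0010]: ((NOT 0 IMPLIES 0) XOR (1 AND NOT 0)) -> 1
  row 3 [0011]: ((NOT 0 IMPLIES 1) XOR (1 AND NOT 0)) -> 0
  row 4 [0100]: ((NOT 1 IMPLIES 0) XOR (0 AND NOT 0)) -> 1
  row 5 [0101]: ((NOT 1 IMPLIES 1) XOR (0 AND NOT 0)) -> 1
  row 6 [0110]: ((NOT 1 IMPLIES 0) XOR (1 AND NOT 0)) -> 0
  row 7 [0111]: ((NOT 1 IMPLIES 1) XOR (1 AND NOT 0)) -> 0
  row 8 [1000]: ((NOT 0 IMPLIES 0) XOR (0 AND NOT 1)) -> 0
  row 9 [1001]: ((NOT 0 IMPLIES 1) XOR (0 AND NOT 1)) -> 1
  row 10 [1010]: ((NOT 0 IMPLIES 0) XOR (1 AND NOT 1)) -> 0
  row 11 [1011]: ((NOT 0 IMPLIES 1) XOR (1 AND NOT 1)) -> 1
  row 12 [1100]: ((NOT 1 IMPLIES 0) XOR (0 AND NOT 1)) -> 1
  row 13 [1101]: ((NOT 1 IMPLIES 1) XOR (0 AND NOT 1)) -> 1
  row 14 [1110]: ((NOT 1 IMPLIES 0) XOR (1 AND NOT 1)) -> 1
  row 15 [1111]: ((NOT 1 IMPLIES 1) XOR (1 AND NOT 1)) -> 1
Full result column, 4 rows per line (P1,P2 fixed per line; P3,P4 runs 00..11 left to right):
  rows 0-3 [P1,P2=00]: 0110  = hex 6
  rows 4-7 [P1,P2=01]: 1100  = hex C
  rows 8-11 [P1,P2=10]: 0101  = hex 5
  rows 12-15 [P1,P2=11]: 1111  = hex F
Output column (row 0 .. row 15) = 0110110001011111
Output column grouped in 4s = 0110 1100 0101 1111 = 0x6C5F
Convert to decimal digit by digit (value = value*16 + digit):
  6 -> 6
  6*16 + 12 (C) = 108
  108*16 + 5 = 1733
  1733*16 + 15 (F) = 27743
Decimal = 27743

27743


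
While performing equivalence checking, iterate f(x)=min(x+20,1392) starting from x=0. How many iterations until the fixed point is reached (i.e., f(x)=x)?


Step 1: x=0, cap=1392, increment=20
Step 2: x grows by 20 each step until capped at 1392; fixed point is x=1392
Step 3: iterations = ceil(1392/20) = 70

70


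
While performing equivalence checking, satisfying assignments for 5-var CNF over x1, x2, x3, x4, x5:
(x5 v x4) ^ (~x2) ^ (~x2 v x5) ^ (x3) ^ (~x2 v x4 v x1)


CNF with 5 clauses over 5 vars (32 assignments).
An assignment satisfies CNF iff every clause has >=1 true literal.
Check each row (bits = x1,x2,x3,x4,x5; clause T/F shown):
  row 0 [00000]: clauses=FTTFT -> 0
  row 1 [00001]: clauses=TTTFT -> 0
  row 2 [00010]: clauses=TTTFT -> 0
  row 3 [00011]: clauses=TTTFT -> 0
  row 4 [00100]: clauses=FTTTT -> 0
  row 5 [00101]: clauses=TTTTT -> 1
  row 6 [00110]: clauses=TTTTT -> 1
  row 7 [00111]: clauses=TTTTT -> 1
  row 8 [01000]: clauses=FFFFF -> 0
  row 9 [01001]: clauses=TFTFF -> 0
  row 10 [01010]: clauses=TFFFT -> 0
  row 11 [01011]: clauses=TFTFT -> 0
  row 12 [01100]: clauses=FFFTF -> 0
  row 13 [01101]: clauses=TFTTF -> 0
  row 14 [01110]: clauses=TFFTT -> 0
  row 15 [01111]: clauses=TFTTT -> 0
  row 16 [10000]: clauses=FTTFT -> 0
  row 17 [10001]: clauses=TTTFT -> 0
  row 18 [10010]: clauses=TTTFT -> 0
  row 19 [10011]: clauses=TTTFT -> 0
  row 20 [10100]: clauses=FTTTT -> 0
  row 21 [10101]: clauses=TTTTT -> 1
  row 22 [10110]: clauses=TTTTT -> 1
  row 23 [10111]: clauses=TTTTT -> 1
  row 24 [11000]: clauses=FFFFT -> 0
  row 25 [11001]: clauses=TFTFT -> 0
  row 26 [11010]: clauses=TFFFT -> 0
  row 27 [11011]: clauses=TFTFT -> 0
  row 28 [11100]: clauses=FFFTT -> 0
  row 29 [11101]: clauses=TFTTT -> 0
  row 30 [11110]: clauses=TFFTT -> 0
  row 31 [11111]: clauses=TFTTT -> 0
Full result column, 8 rows per line (x1,x2 fixed per line; x3,x4,x5 runs 000..111 left to right):
  rows 0-7 [x1,x2=00]: 00000111  (ones: 3)
  rows 8-15 [x1,x2=01]: 00000000  (ones: 0)
  rows 16-23 [x1,x2=10]: 00000111  (ones: 3)
  rows 24-31 [x1,x2=11]: 00000000  (ones: 0)
Satisfying assignments = 3+0+3+0 = 6

6


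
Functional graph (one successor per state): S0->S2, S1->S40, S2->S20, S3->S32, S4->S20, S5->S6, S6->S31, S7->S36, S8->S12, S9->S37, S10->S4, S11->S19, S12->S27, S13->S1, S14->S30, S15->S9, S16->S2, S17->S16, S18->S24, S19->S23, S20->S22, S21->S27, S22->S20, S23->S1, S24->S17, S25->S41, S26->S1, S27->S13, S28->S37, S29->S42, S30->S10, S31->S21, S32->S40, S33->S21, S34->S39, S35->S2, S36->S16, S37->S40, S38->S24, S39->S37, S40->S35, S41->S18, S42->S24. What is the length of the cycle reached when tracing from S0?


Trace from S0 until a state repeats:
  S0 -> S2 -> S20 -> S22 -> S20
S20 first seen at step 2, revisited at step 4.
Cycle length = 4 - 2 = 2

2


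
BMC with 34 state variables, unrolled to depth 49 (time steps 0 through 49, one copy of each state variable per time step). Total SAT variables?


BMC unrolls to depth k, creating one copy of each state var for steps 0..k.
Step count = 49 + 1 = 50 (steps 0 through 49)
Vars per step = 34
Total = 34 * 50 = 1700

1700


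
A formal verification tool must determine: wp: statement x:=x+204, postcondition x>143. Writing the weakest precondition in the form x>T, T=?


Formula: wp(x:=E, P) = P[E/x] (substitute E for x in postcondition)
Step 1: Postcondition: x>143
Step 2: Substitute x+204 for x: x+204>143
Step 3: Solve for x: x > 143-204 = -61

-61


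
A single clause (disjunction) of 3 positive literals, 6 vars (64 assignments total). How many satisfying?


Step 1: Total=2^6=64
Step 2: Unsat when all 3 false: 2^3=8
Step 3: Sat=64-8=56

56


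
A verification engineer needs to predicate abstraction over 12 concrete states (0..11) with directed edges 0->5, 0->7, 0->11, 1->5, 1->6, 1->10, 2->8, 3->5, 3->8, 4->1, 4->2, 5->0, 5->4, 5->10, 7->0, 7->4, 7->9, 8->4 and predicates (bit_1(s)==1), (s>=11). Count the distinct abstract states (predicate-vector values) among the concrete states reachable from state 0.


BFS from 0:
Concrete reachable: {0, 1, 2, 4, 5, 6, 7, 8, 9, 10, 11}
Abstract via predicates (bit_1(s)==1), (s>=11):
  (0,0) <- {0, 1, 4, 5, 8, 9}
  (1,0) <- {2, 6, 7, 10}
  (1,1) <- {11}
Distinct abstract states = 3

3


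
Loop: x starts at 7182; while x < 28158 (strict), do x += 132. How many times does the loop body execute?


Step 1: x goes from 7182 toward 28158 by 132; the body runs while x<28158, so iterations = ceil((bound-start)/step)
Step 2: Distance=20976
Step 3: ceil(20976/132)=159

159


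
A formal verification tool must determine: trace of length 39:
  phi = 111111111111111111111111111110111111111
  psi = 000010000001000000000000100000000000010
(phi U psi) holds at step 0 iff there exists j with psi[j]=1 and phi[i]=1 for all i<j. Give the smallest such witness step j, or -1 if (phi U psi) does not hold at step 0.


(phi U psi) at 0: need smallest j with psi[j]=1 and phi[i]=1 for all i in [0,j).
Scan from step 0:
  step 0: phi=1, psi=0 -> continue
  step 1: phi=1, psi=0 -> continue
  step 2: phi=1, psi=0 -> continue
  step 3: phi=1, psi=0 -> continue
  step 4: psi=1 and phi held for [0,4) -> witness found
Witness step = 4

4


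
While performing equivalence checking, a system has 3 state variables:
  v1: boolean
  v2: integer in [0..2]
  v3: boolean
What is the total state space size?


State space = product of domain sizes of all variables.
Domain sizes:
  v1 (boolean): 2
  v2 (integer in [0..2]): 3
  v3 (boolean): 2
Product = 2 * 3 * 2 = 12

12


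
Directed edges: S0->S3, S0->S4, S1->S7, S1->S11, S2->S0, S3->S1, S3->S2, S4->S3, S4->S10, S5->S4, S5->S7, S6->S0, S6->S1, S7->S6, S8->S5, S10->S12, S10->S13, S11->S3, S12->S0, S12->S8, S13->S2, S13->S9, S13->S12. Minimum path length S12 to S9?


BFS layer-by-layer from S12:
  dist 0: {S12}
  dist 1: {S0, S8}
  dist 2: {S3, S4, S5}
  dist 3: {S1, S2, S7, S10}
  dist 4: {S6, S11, S13}
  dist 5: {S9}
  -> S9 reached at distance 5
Shortest path length = 5

5


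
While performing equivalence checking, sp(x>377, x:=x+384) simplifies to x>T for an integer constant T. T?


Formula: sp(P, x:=E) = exists old_x. (x = E[old_x/x]) AND P[old_x/x] (old_x is the value of x before the assignment; eliminate old_x by solving x = E[old_x/x] for old_x)
Step 1: Precondition P: x>377, i.e. old_x > 377
Step 2: Assignment gives x = old_x + 384, so old_x = x - 384
Step 3: Substitute into P: x - 384 > 377
Step 4: Simplify: x > 377+384 = 761

761


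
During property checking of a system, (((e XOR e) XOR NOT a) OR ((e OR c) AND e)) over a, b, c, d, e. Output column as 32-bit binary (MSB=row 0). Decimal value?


Formula: (((e XOR e) XOR NOT a) OR ((e OR c) AND e)) over a, b, c, d, e (32 rows)
Evaluate each row (bits = a,b,c,d,e, MSB first):
  row 0 [00000]: (((0 XOR 0) XOR NOT 0) OR ((0 OR 0) AND 0)) -> 1
  row 1 [00001]: (((1 XOR 1) XOR NOT 0) OR ((1 OR 0) AND 1)) -> 1
  row 2 [00010]: (((0 XOR 0) XOR NOT 0) OR ((0 OR 0) AND 0)) -> 1
  row 3 [00011]: (((1 XOR 1) XOR NOT 0) OR ((1 OR 0) AND 1)) -> 1
  row 4 [00100]: (((0 XOR 0) XOR NOT 0) OR ((0 OR 1) AND 0)) -> 1
  row 5 [00101]: (((1 XOR 1) XOR NOT 0) OR ((1 OR 1) AND 1)) -> 1
  row 6 [00110]: (((0 XOR 0) XOR NOT 0) OR ((0 OR 1) AND 0)) -> 1
  row 7 [00111]: (((1 XOR 1) XOR NOT 0) OR ((1 OR 1) AND 1)) -> 1
  row 8 [01000]: (((0 XOR 0) XOR NOT 0) OR ((0 OR 0) AND 0)) -> 1
  row 9 [01001]: (((1 XOR 1) XOR NOT 0) OR ((1 OR 0) AND 1)) -> 1
  row 10 [01010]: (((0 XOR 0) XOR NOT 0) OR ((0 OR 0) AND 0)) -> 1
  row 11 [01011]: (((1 XOR 1) XOR NOT 0) OR ((1 OR 0) AND 1)) -> 1
  row 12 [01100]: (((0 XOR 0) XOR NOT 0) OR ((0 OR 1) AND 0)) -> 1
  row 13 [01101]: (((1 XOR 1) XOR NOT 0) OR ((1 OR 1) AND 1)) -> 1
  row 14 [01110]: (((0 XOR 0) XOR NOT 0) OR ((0 OR 1) AND 0)) -> 1
  row 15 [01111]: (((1 XOR 1) XOR NOT 0) OR ((1 OR 1) AND 1)) -> 1
  row 16 [10000]: (((0 XOR 0) XOR NOT 1) OR ((0 OR 0) AND 0)) -> 0
  row 17 [10001]: (((1 XOR 1) XOR NOT 1) OR ((1 OR 0) AND 1)) -> 1
  row 18 [10010]: (((0 XOR 0) XOR NOT 1) OR ((0 OR 0) AND 0)) -> 0
  row 19 [10011]: (((1 XOR 1) XOR NOT 1) OR ((1 OR 0) AND 1)) -> 1
  row 20 [10100]: (((0 XOR 0) XOR NOT 1) OR ((0 OR 1) AND 0)) -> 0
  row 21 [10101]: (((1 XOR 1) XOR NOT 1) OR ((1 OR 1) AND 1)) -> 1
  row 22 [10110]: (((0 XOR 0) XOR NOT 1) OR ((0 OR 1) AND 0)) -> 0
  row 23 [10111]: (((1 XOR 1) XOR NOT 1) OR ((1 OR 1) AND 1)) -> 1
  row 24 [11000]: (((0 XOR 0) XOR NOT 1) OR ((0 OR 0) AND 0)) -> 0
  row 25 [11001]: (((1 XOR 1) XOR NOT 1) OR ((1 OR 0) AND 1)) -> 1
  row 26 [11010]: (((0 XOR 0) XOR NOT 1) OR ((0 OR 0) AND 0)) -> 0
  row 27 [11011]: (((1 XOR 1) XOR NOT 1) OR ((1 OR 0) AND 1)) -> 1
  row 28 [11100]: (((0 XOR 0) XOR NOT 1) OR ((0 OR 1) AND 0)) -> 0
  row 29 [11101]: (((1 XOR 1) XOR NOT 1) OR ((1 OR 1) AND 1)) -> 1
  row 30 [11110]: (((0 XOR 0) XOR NOT 1) OR ((0 OR 1) AND 0)) -> 0
  row 31 [11111]: (((1 XOR 1) XOR NOT 1) OR ((1 OR 1) AND 1)) -> 1
Full result column, 4 rows per line (a,b,c fixed per line; d,e runs 00..11 left to right):
  rows 0-3 [a,b,c=000]: 1111  = hex F
  rows 4-7 [a,b,c=001]: 1111  = hex F
  rows 8-11 [a,b,c=010]: 1111  = hex F
  rows 12-15 [a,b,c=011]: 1111  = hex F
  rows 16-19 [a,b,c=100]: 0101  = hex 5
  rows 20-23 [a,b,c=101]: 0101  = hex 5
  rows 24-27 [a,b,c=110]: 0101  = hex 5
  rows 28-31 [a,b,c=111]: 0101  = hex 5
Output column (row 0 .. row 31) = 11111111111111110101010101010101
Output column grouped in 4s = 1111 1111 1111 1111 0101 0101 0101 0101 = 0xFFFF5555
Convert to decimal digit by digit (value = value*16 + digit):
  F -> 15
  15*16 + 15 (F) = 255
  255*16 + 15 (F) = 4095
  4095*16 + 15 (F) = 65535
  65535*16 + 5 = 1048565
  1048565*16 + 5 = 16777045
  16777045*16 + 5 = 268432725
  268432725*16 + 5 = 4294923605
Decimal = 4294923605

4294923605


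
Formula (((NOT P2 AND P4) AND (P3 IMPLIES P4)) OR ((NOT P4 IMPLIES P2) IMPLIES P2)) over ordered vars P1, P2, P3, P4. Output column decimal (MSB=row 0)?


Formula: (((NOT P2 AND P4) AND (P3 IMPLIES P4)) OR ((NOT P4 IMPLIES P2) IMPLIES P2)) over P1, P2, P3, P4 (16 rows)
Evaluate each row (bits = P1,P2,P3,P4, MSB first):
  row 0 [0000]: (((NOT 0 AND 0) AND (0 IMPLIES 0)) OR ((NOT 0 IMPLIES 0) IMPLIES 0)) -> 1
  row 1 [0001]: (((NOT 0 AND 1) AND (0 IMPLIES 1)) OR ((NOT 1 IMPLIES 0) IMPLIES 0)) -> 1
  row 2 [0010]: (((NOT 0 AND 0) AND (1 IMPLIES 0)) OR ((NOT 0 IMPLIES 0) IMPLIES 0)) -> 1
  row 3 [0011]: (((NOT 0 AND 1) AND (1 IMPLIES 1)) OR ((NOT 1 IMPLIES 0) IMPLIES 0)) -> 1
  row 4 [0100]: (((NOT 1 AND 0) AND (0 IMPLIES 0)) OR ((NOT 0 IMPLIES 1) IMPLIES 1)) -> 1
  row 5 [0101]: (((NOT 1 AND 1) AND (0 IMPLIES 1)) OR ((NOT 1 IMPLIES 1) IMPLIES 1)) -> 1
  row 6 [0110]: (((NOT 1 AND 0) AND (1 IMPLIES 0)) OR ((NOT 0 IMPLIES 1) IMPLIES 1)) -> 1
  row 7 [0111]: (((NOT 1 AND 1) AND (1 IMPLIES 1)) OR ((NOT 1 IMPLIES 1) IMPLIES 1)) -> 1
  row 8 [1000]: (((NOT 0 AND 0) AND (0 IMPLIES 0)) OR ((NOT 0 IMPLIES 0) IMPLIES 0)) -> 1
  row 9 [1001]: (((NOT 0 AND 1) AND (0 IMPLIES 1)) OR ((NOT 1 IMPLIES 0) IMPLIES 0)) -> 1
  row 10 [1010]: (((NOT 0 AND 0) AND (1 IMPLIES 0)) OR ((NOT 0 IMPLIES 0) IMPLIES 0)) -> 1
  row 11 [1011]: (((NOT 0 AND 1) AND (1 IMPLIES 1)) OR ((NOT 1 IMPLIES 0) IMPLIES 0)) -> 1
  row 12 [1100]: (((NOT 1 AND 0) AND (0 IMPLIES 0)) OR ((NOT 0 IMPLIES 1) IMPLIES 1)) -> 1
  row 13 [1101]: (((NOT 1 AND 1) AND (0 IMPLIES 1)) OR ((NOT 1 IMPLIES 1) IMPLIES 1)) -> 1
  row 14 [1110]: (((NOT 1 AND 0) AND (1 IMPLIES 0)) OR ((NOT 0 IMPLIES 1) IMPLIES 1)) -> 1
  row 15 [1111]: (((NOT 1 AND 1) AND (1 IMPLIES 1)) OR ((NOT 1 IMPLIES 1) IMPLIES 1)) -> 1
Full result column, 4 rows per line (P1,P2 fixed per line; P3,P4 runs 00..11 left to right):
  rows 0-3 [P1,P2=00]: 1111  = hex F
  rows 4-7 [P1,P2=01]: 1111  = hex F
  rows 8-11 [P1,P2=10]: 1111  = hex F
  rows 12-15 [P1,P2=11]: 1111  = hex F
Output column (row 0 .. row 15) = 1111111111111111
Output column grouped in 4s = 1111 1111 1111 1111 = 0xFFFF
Convert to decimal digit by digit (value = value*16 + digit):
  F -> 15
  15*16 + 15 (F) = 255
  255*16 + 15 (F) = 4095
  4095*16 + 15 (F) = 65535
Decimal = 65535

65535


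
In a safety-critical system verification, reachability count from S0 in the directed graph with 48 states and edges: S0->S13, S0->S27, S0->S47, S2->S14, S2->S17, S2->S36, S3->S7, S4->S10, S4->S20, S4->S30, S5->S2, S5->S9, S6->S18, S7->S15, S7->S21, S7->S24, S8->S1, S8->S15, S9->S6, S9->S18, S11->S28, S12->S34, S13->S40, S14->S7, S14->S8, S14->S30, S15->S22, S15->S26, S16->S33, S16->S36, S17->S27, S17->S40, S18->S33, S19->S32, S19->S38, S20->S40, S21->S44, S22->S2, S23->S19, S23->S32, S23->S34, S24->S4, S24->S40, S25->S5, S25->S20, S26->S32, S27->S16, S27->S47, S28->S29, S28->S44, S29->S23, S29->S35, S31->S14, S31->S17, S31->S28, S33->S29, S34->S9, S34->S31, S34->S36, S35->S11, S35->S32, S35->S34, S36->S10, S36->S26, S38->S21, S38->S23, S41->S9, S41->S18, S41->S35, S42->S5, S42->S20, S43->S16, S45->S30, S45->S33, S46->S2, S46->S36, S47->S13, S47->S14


BFS from S0:
  layer 0: {S0}
  layer 1: {S13, S27, S47}
  layer 2: {S14, S16, S40}
  layer 3: {S7, S8, S30, S33, S36}
  layer 4: {S1, S10, S15, S21, S24, S26, S29}
  layer 5: {S4, S22, S23, S32, S35, S44}
  layer 6: {S2, S11, S19, S20, S34}
  layer 7: {S9, S17, S28, S31, S38}
  layer 8: {S6, S18}
Reachable set: {S0, S1, S2, S4, S6, S7, S8, S9, S10, S11, S13, S14, S15, S16, S17, S18, S19, S20, S21, S22, S23, S24, S26, S27, S28, S29, S30, S31, S32, S33, S34, S35, S36, S38, S40, S44, S47}
Count = 37

37


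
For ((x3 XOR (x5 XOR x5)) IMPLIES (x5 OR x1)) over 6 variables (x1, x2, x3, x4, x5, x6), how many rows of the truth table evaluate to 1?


Formula: ((x3 XOR (x5 XOR x5)) IMPLIES (x5 OR x1)) over 6 vars (64 rows)
Evaluate each row (x1, x2, x3, x4, x5, x6 as bits, MSB first):
  row 0 [000000]: ((0 XOR (0 XOR 0)) IMPLIES (0 OR 0)) -> 1
  row 1 [000001]: ((0 XOR (0 XOR 0)) IMPLIES (0 OR 0)) -> 1
  row 2 [000010]: ((0 XOR (1 XOR 1)) IMPLIES (1 OR 0)) -> 1
  row 3 [000011]: ((0 XOR (1 XOR 1)) IMPLIES (1 OR 0)) -> 1
  row 4 [000100]: ((0 XOR (0 XOR 0)) IMPLIES (0 OR 0)) -> 1
  (every remaining row is evaluated the same way; all 64 results are listed next)
Full result column, 8 rows per line (x1,x2,x3 fixed per line; x4,x5,x6 runs 000..111 left to right):
  rows 0-7 [x1,x2,x3=000]: 11111111  (ones: 8)
  rows 8-15 [x1,x2,x3=001]: 00110011  (ones: 4)
  rows 16-23 [x1,x2,x3=010]: 11111111  (ones: 8)
  rows 24-31 [x1,x2,x3=011]: 00110011  (ones: 4)
  rows 32-39 [x1,x2,x3=100]: 11111111  (ones: 8)
  rows 40-47 [x1,x2,x3=101]: 11111111  (ones: 8)
  rows 48-55 [x1,x2,x3=110]: 11111111  (ones: 8)
  rows 56-63 [x1,x2,x3=111]: 11111111  (ones: 8)
Count of 1-rows = 8+4+8+4+8+8+8+8 = 56

56


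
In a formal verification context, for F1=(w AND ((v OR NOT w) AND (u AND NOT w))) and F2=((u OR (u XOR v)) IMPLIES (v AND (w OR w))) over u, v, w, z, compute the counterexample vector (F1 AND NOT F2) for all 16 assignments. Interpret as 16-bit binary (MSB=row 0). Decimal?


F1 = (w AND ((v OR NOT w) AND (u AND NOT w)))
F2 = ((u OR (u XOR v)) IMPLIES (v AND (w OR w)))
Counterexample to F1=>F2 is where F1=1 and F2=0.
Evaluate each row (bits = u,v,w,z, MSB first):
  row 0 [0000]: F1=0 F2=1 -> F1&~F2 -> 0
  row 1 [0001]: F1=0 F2=1 -> F1&~F2 -> 0
  row 2 [0010]: F1=0 F2=1 -> F1&~F2 -> 0
  row 3 [0011]: F1=0 F2=1 -> F1&~F2 -> 0
  row 4 [0100]: F1=0 F2=0 -> F1&~F2 -> 0
  row 5 [0101]: F1=0 F2=0 -> F1&~F2 -> 0
  row 6 [0110]: F1=0 F2=1 -> F1&~F2 -> 0
  row 7 [0111]: F1=0 F2=1 -> F1&~F2 -> 0
  row 8 [1000]: F1=0 F2=0 -> F1&~F2 -> 0
  row 9 [1001]: F1=0 F2=0 -> F1&~F2 -> 0
  row 10 [1010]: F1=0 F2=0 -> F1&~F2 -> 0
  row 11 [1011]: F1=0 F2=0 -> F1&~F2 -> 0
  row 12 [1100]: F1=0 F2=0 -> F1&~F2 -> 0
  row 13 [1101]: F1=0 F2=0 -> F1&~F2 -> 0
  row 14 [1110]: F1=0 F2=1 -> F1&~F2 -> 0
  row 15 [1111]: F1=0 F2=1 -> F1&~F2 -> 0
Full result column, 4 rows per line (u,v fixed per line; w,z runs 00..11 left to right):
  rows 0-3 [u,v=00]: 0000  = hex 0
  rows 4-7 [u,v=01]: 0000  = hex 0
  rows 8-11 [u,v=10]: 0000  = hex 0
  rows 12-15 [u,v=11]: 0000  = hex 0
Counterexample vector (row 0 .. row 15) = 0000000000000000
Output column grouped in 4s = 0000 0000 0000 0000 = 0x0000
Convert to decimal digit by digit (value = value*16 + digit):
  0 -> 0
  0*16 + 0 = 0
  0*16 + 0 = 0
  0*16 + 0 = 0
Decimal = 0

0


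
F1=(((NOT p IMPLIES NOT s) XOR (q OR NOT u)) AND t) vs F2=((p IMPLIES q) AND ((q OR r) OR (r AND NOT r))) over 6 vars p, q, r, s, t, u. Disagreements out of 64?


F1 = (((NOT p IMPLIES NOT s) XOR (q OR NOT u)) AND t)
F2 = ((p IMPLIES q) AND ((q OR r) OR (r AND NOT r)))
Evaluate both on each of 64 rows (bits = p,q,r,s,t,u):
  row 0 [000000]: F1=0 F2=0 -> 0
  row 1 [000001]: F1=0 F2=0 -> 0
  row 2 [000010]: F1=0 F2=0 -> 0
  row 3 [000011]: F1=1 F2=0 (differ) -> 1
  row 4 [000100]: F1=0 F2=0 -> 0
  (every remaining row is evaluated the same way; all 64 results are listed next)
Full result column, 8 rows per line (p,q,r fixed per line; s,t,u runs 000..111 left to right):
  rows 0-7 [p,q,r=000]: 00010010  (ones: 2)
  rows 8-15 [p,q,r=001]: 11101101  (ones: 6)
  rows 16-23 [p,q,r=010]: 11111100  (ones: 6)
  rows 24-31 [p,q,r=011]: 11111100  (ones: 6)
  rows 32-39 [p,q,r=100]: 00010001  (ones: 2)
  rows 40-47 [p,q,r=101]: 00010001  (ones: 2)
  rows 48-55 [p,q,r=110]: 11111111  (ones: 8)
  rows 56-63 [p,q,r=111]: 11111111  (ones: 8)
Disagreements = 2+6+6+6+2+2+8+8 = 40

40


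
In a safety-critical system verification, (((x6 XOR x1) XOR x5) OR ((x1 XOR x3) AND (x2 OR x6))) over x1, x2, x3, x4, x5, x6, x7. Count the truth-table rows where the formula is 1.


Formula: (((x6 XOR x1) XOR x5) OR ((x1 XOR x3) AND (x2 OR x6))) over 7 vars (128 rows)
Evaluate each row (x1, x2, x3, x4, x5, x6, x7 as bits, MSB first):
  row 0 [0000000]: (((0 XOR 0) XOR 0) OR ((0 XOR 0) AND (0 OR 0))) -> 0
  row 1 [0000001]: (((0 XOR 0) XOR 0) OR ((0 XOR 0) AND (0 OR 0))) -> 0
  row 2 [0000010]: (((1 XOR 0) XOR 0) OR ((0 XOR 0) AND (0 OR 1))) -> 1
  row 3 [0000011]: (((1 XOR 0) XOR 0) OR ((0 XOR 0) AND (0 OR 1))) -> 1
  row 4 [0000100]: (((0 XOR 0) XOR 1) OR ((0 XOR 0) AND (0 OR 0))) -> 1
  (every remaining row is evaluated the same way; all 128 results are listed next)
Full result column, 8 rows per line (x1,x2,x3,x4 fixed per line; x5,x6,x7 runs 000..111 left to right):
  rows 0-7 [x1,x2,x3,x4=0000]: 00111100  (ones: 4)
  rows 8-15 [x1,x2,x3,x4=0001]: 00111100  (ones: 4)
  rows 16-23 [x1,x2,x3,x4=0010]: 00111111  (ones: 6)
  rows 24-31 [x1,x2,x3,x4=0011]: 00111111  (ones: 6)
  rows 32-39 [x1,x2,x3,x4=0100]: 00111100  (ones: 4)
  rows 40-47 [x1,x2,x3,x4=0101]: 00111100  (ones: 4)
  rows 48-55 [x1,x2,x3,x4=0110]: 11111111  (ones: 8)
  rows 56-63 [x1,x2,x3,x4=0111]: 11111111  (ones: 8)
  rows 64-71 [x1,x2,x3,x4=1000]: 11110011  (ones: 6)
  rows 72-79 [x1,x2,x3,x4=1001]: 11110011  (ones: 6)
  rows 80-87 [x1,x2,x3,x4=1010]: 11000011  (ones: 4)
  rows 88-95 [x1,x2,x3,x4=1011]: 11000011  (ones: 4)
  rows 96-103 [x1,x2,x3,x4=1100]: 11111111  (ones: 8)
  rows 104-111 [x1,x2,x3,x4=1101]: 11111111  (ones: 8)
  rows 112-119 [x1,x2,x3,x4=1110]: 11000011  (ones: 4)
  rows 120-127 [x1,x2,x3,x4=1111]: 11000011  (ones: 4)
Count of 1-rows = 4+4+6+6+4+4+8+8+6+6+4+4+8+8+4+4 = 88

88


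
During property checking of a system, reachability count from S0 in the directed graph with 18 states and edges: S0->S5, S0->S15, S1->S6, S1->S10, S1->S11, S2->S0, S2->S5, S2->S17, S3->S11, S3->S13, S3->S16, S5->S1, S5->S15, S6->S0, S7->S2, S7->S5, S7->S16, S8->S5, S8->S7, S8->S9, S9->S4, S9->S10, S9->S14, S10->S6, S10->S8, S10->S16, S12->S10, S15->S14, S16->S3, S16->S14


BFS from S0:
  layer 0: {S0}
  layer 1: {S5, S15}
  layer 2: {S1, S14}
  layer 3: {S6, S10, S11}
  layer 4: {S8, S16}
  layer 5: {S3, S7, S9}
  layer 6: {S2, S4, S13}
  layer 7: {S17}
Reachable set: {S0, S1, S2, S3, S4, S5, S6, S7, S8, S9, S10, S11, S13, S14, S15, S16, S17}
Count = 17

17


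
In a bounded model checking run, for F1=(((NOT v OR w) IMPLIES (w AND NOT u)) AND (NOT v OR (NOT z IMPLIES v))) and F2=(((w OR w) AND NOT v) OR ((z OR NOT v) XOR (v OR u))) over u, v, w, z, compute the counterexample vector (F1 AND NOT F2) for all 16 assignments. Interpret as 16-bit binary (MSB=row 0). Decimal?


F1 = (((NOT v OR w) IMPLIES (w AND NOT u)) AND (NOT v OR (NOT z IMPLIES v)))
F2 = (((w OR w) AND NOT v) OR ((z OR NOT v) XOR (v OR u)))
Counterexample to F1=>F2 is where F1=1 and F2=0.
Evaluate each row (bits = u,v,w,z, MSB first):
  row 0 [0000]: F1=0 F2=1 -> F1&~F2 -> 0
  row 1 [0001]: F1=0 F2=1 -> F1&~F2 -> 0
  row 2 [0010]: F1=1 F2=1 -> F1&~F2 -> 0
  row 3 [0011]: F1=1 F2=1 -> F1&~F2 -> 0
  row 4 [0100]: F1=1 F2=1 -> F1&~F2 -> 0
  row 5 [0101]: F1=1 F2=0 -> F1&~F2 -> 1
  row 6 [0110]: F1=1 F2=1 -> F1&~F2 -> 0
  row 7 [0111]: F1=1 F2=0 -> F1&~F2 -> 1
  row 8 [1000]: F1=0 F2=0 -> F1&~F2 -> 0
  row 9 [1001]: F1=0 F2=0 -> F1&~F2 -> 0
  row 10 [1010]: F1=0 F2=1 -> F1&~F2 -> 0
  row 11 [1011]: F1=0 F2=1 -> F1&~F2 -> 0
  row 12 [1100]: F1=1 F2=1 -> F1&~F2 -> 0
  row 13 [1101]: F1=1 F2=0 -> F1&~F2 -> 1
  row 14 [1110]: F1=0 F2=1 -> F1&~F2 -> 0
  row 15 [1111]: F1=0 F2=0 -> F1&~F2 -> 0
Full result column, 4 rows per line (u,v fixed per line; w,z runs 00..11 left to right):
  rows 0-3 [u,v=00]: 0000  = hex 0
  rows 4-7 [u,v=01]: 0101  = hex 5
  rows 8-11 [u,v=10]: 0000  = hex 0
  rows 12-15 [u,v=11]: 0100  = hex 4
Counterexample vector (row 0 .. row 15) = 0000010100000100
Output column grouped in 4s = 0000 0101 0000 0100 = 0x0504
Convert to decimal digit by digit (value = value*16 + digit):
  0 -> 0
  0*16 + 5 = 5
  5*16 + 0 = 80
  80*16 + 4 = 1284
Decimal = 1284

1284


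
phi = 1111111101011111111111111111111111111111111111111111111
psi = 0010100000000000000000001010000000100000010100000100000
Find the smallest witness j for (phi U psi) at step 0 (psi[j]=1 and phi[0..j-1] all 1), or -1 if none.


(phi U psi) at 0: need smallest j with psi[j]=1 and phi[i]=1 for all i in [0,j).
Scan from step 0:
  step 0: phi=1, psi=0 -> continue
  step 1: phi=1, psi=0 -> continue
  step 2: psi=1 and phi held for [0,2) -> witness found
Witness step = 2

2


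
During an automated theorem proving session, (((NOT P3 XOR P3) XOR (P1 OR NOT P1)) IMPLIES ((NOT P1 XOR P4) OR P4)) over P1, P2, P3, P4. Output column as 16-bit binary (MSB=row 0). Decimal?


Formula: (((NOT P3 XOR P3) XOR (P1 OR NOT P1)) IMPLIES ((NOT P1 XOR P4) OR P4)) over P1, P2, P3, P4 (16 rows)
Evaluate each row (bits = P1,P2,P3,P4, MSB first):
  row 0 [0000]: (((NOT 0 XOR 0) XOR (0 OR NOT 0)) IMPLIES ((NOT 0 XOR 0) OR 0)) -> 1
  row 1 [0001]: (((NOT 0 XOR 0) XOR (0 OR NOT 0)) IMPLIES ((NOT 0 XOR 1) OR 1)) -> 1
  row 2 [0010]: (((NOT 1 XOR 1) XOR (0 OR NOT 0)) IMPLIES ((NOT 0 XOR 0) OR 0)) -> 1
  row 3 [0011]: (((NOT 1 XOR 1) XOR (0 OR NOT 0)) IMPLIES ((NOT 0 XOR 1) OR 1)) -> 1
  row 4 [0100]: (((NOT 0 XOR 0) XOR (0 OR NOT 0)) IMPLIES ((NOT 0 XOR 0) OR 0)) -> 1
  row 5 [0101]: (((NOT 0 XOR 0) XOR (0 OR NOT 0)) IMPLIES ((NOT 0 XOR 1) OR 1)) -> 1
  row 6 [0110]: (((NOT 1 XOR 1) XOR (0 OR NOT 0)) IMPLIES ((NOT 0 XOR 0) OR 0)) -> 1
  row 7 [0111]: (((NOT 1 XOR 1) XOR (0 OR NOT 0)) IMPLIES ((NOT 0 XOR 1) OR 1)) -> 1
  row 8 [1000]: (((NOT 0 XOR 0) XOR (1 OR NOT 1)) IMPLIES ((NOT 1 XOR 0) OR 0)) -> 1
  row 9 [1001]: (((NOT 0 XOR 0) XOR (1 OR NOT 1)) IMPLIES ((NOT 1 XOR 1) OR 1)) -> 1
  row 10 [1010]: (((NOT 1 XOR 1) XOR (1 OR NOT 1)) IMPLIES ((NOT 1 XOR 0) OR 0)) -> 1
  row 11 [1011]: (((NOT 1 XOR 1) XOR (1 OR NOT 1)) IMPLIES ((NOT 1 XOR 1) OR 1)) -> 1
  row 12 [1100]: (((NOT 0 XOR 0) XOR (1 OR NOT 1)) IMPLIES ((NOT 1 XOR 0) OR 0)) -> 1
  row 13 [1101]: (((NOT 0 XOR 0) XOR (1 OR NOT 1)) IMPLIES ((NOT 1 XOR 1) OR 1)) -> 1
  row 14 [1110]: (((NOT 1 XOR 1) XOR (1 OR NOT 1)) IMPLIES ((NOT 1 XOR 0) OR 0)) -> 1
  row 15 [1111]: (((NOT 1 XOR 1) XOR (1 OR NOT 1)) IMPLIES ((NOT 1 XOR 1) OR 1)) -> 1
Full result column, 4 rows per line (P1,P2 fixed per line; P3,P4 runs 00..11 left to right):
  rows 0-3 [P1,P2=00]: 1111  = hex F
  rows 4-7 [P1,P2=01]: 1111  = hex F
  rows 8-11 [P1,P2=10]: 1111  = hex F
  rows 12-15 [P1,P2=11]: 1111  = hex F
Output column (row 0 .. row 15) = 1111111111111111
Output column grouped in 4s = 1111 1111 1111 1111 = 0xFFFF
Convert to decimal digit by digit (value = value*16 + digit):
  F -> 15
  15*16 + 15 (F) = 255
  255*16 + 15 (F) = 4095
  4095*16 + 15 (F) = 65535
Decimal = 65535

65535
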